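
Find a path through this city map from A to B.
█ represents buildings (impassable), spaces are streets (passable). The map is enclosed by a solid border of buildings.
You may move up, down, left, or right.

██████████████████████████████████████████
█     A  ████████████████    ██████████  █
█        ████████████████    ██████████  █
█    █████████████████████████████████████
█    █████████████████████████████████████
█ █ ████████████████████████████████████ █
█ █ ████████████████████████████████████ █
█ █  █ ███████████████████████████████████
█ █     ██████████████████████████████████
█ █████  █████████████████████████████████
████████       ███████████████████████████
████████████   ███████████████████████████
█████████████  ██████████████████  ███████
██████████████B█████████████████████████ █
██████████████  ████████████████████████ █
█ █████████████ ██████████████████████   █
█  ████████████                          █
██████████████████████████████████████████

Finding the shortest path from A to B:
Movement: cardinal only
Path length: 26 steps
Directions: down → left → left → down → down → left → down → down → down → down → right → right → right → right → down → right → down → right → right → right → right → down → right → down → right → down

Solution:

██████████████████████████████████████████
█     A  ████████████████    ██████████  █
█   ↓←↲  ████████████████    ██████████  █
█   ↓█████████████████████████████████████
█  ↓↲█████████████████████████████████████
█ █↓████████████████████████████████████ █
█ █↓████████████████████████████████████ █
█ █↓ █ ███████████████████████████████████
█ █↳→→→↓██████████████████████████████████
█ █████↳↓█████████████████████████████████
████████↳→→→↓  ███████████████████████████
████████████↳↓ ███████████████████████████
█████████████↳↓██████████████████  ███████
██████████████B█████████████████████████ █
██████████████  ████████████████████████ █
█ █████████████ ██████████████████████   █
█  ████████████                          █
██████████████████████████████████████████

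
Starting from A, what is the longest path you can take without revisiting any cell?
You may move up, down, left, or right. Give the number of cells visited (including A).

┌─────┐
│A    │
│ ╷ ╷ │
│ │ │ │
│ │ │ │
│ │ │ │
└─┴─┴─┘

Finding longest simple path using DFS:
Start: (0, 0)
Longest path visits 5 cells
Path: A → right → right → down → down

Solution:

┌─────┐
│A → ↓│
│ ╷ ╷ │
│ │ │↓│
│ │ │ │
│ │ │B│
└─┴─┴─┘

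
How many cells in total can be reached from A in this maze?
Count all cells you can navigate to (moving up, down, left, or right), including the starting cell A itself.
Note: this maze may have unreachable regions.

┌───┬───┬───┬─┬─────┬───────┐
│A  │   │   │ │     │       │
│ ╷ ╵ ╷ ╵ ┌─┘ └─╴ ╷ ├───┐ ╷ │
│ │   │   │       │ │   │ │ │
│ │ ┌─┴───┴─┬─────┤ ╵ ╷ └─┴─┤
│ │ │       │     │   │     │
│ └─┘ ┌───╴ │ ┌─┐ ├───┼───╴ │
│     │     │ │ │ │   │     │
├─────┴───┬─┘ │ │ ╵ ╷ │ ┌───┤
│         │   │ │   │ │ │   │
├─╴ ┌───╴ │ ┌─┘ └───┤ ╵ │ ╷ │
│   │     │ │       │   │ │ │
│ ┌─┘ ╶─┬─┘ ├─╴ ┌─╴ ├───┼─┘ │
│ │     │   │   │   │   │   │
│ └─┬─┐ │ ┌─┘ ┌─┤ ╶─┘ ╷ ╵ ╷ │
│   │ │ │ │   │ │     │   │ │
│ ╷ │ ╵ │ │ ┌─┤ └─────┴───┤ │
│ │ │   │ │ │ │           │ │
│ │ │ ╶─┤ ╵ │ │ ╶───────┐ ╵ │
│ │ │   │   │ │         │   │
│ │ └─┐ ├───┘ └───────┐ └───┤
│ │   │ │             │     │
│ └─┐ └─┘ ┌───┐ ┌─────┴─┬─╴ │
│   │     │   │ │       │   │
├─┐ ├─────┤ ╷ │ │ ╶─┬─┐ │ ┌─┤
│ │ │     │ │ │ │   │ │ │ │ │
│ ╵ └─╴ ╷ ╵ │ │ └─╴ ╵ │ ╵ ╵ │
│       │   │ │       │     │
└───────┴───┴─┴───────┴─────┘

Using BFS/flood-fill to find all reachable cells from A:
Maze size: 14 × 14 = 196 total cells
173 cell(s) are walled off and cannot be reached from A.
Reachable cells: 23

Reachable region (· marks reachable cells):

┌───┬───┬───┬─┬─────┬───────┐
│A ·│· ·│· ·│ │     │       │
│ ╷ ╵ ╷ ╵ ┌─┘ └─╴ ╷ ├───┐ ╷ │
│·│· ·│· ·│       │ │   │ │ │
│ │ ┌─┴───┴─┬─────┤ ╵ ╷ └─┴─┤
│·│·│· · · ·│     │   │     │
│ └─┘ ┌───╴ │ ┌─┐ ├───┼───╴ │
│· · ·│· · ·│ │ │ │   │     │
├─────┴───┬─┘ │ │ ╵ ╷ │ ┌───┤
│         │   │ │   │ │ │   │
├─╴ ┌───╴ │ ┌─┘ └───┤ ╵ │ ╷ │
│   │     │ │       │   │ │ │
│ ┌─┘ ╶─┬─┘ ├─╴ ┌─╴ ├───┼─┘ │
│ │     │   │   │   │   │   │
│ └─┬─┐ │ ┌─┘ ┌─┤ ╶─┘ ╷ ╵ ╷ │
│   │ │ │ │   │ │     │   │ │
│ ╷ │ ╵ │ │ ┌─┤ └─────┴───┤ │
│ │ │   │ │ │ │           │ │
│ │ │ ╶─┤ ╵ │ │ ╶───────┐ ╵ │
│ │ │   │   │ │         │   │
│ │ └─┐ ├───┘ └───────┐ └───┤
│ │   │ │             │     │
│ └─┐ └─┘ ┌───┐ ┌─────┴─┬─╴ │
│   │     │   │ │       │   │
├─┐ ├─────┤ ╷ │ │ ╶─┬─┐ │ ┌─┤
│ │ │     │ │ │ │   │ │ │ │ │
│ ╵ └─╴ ╷ ╵ │ │ └─╴ ╵ │ ╵ ╵ │
│       │   │ │       │     │
└───────┴───┴─┴───────┴─────┘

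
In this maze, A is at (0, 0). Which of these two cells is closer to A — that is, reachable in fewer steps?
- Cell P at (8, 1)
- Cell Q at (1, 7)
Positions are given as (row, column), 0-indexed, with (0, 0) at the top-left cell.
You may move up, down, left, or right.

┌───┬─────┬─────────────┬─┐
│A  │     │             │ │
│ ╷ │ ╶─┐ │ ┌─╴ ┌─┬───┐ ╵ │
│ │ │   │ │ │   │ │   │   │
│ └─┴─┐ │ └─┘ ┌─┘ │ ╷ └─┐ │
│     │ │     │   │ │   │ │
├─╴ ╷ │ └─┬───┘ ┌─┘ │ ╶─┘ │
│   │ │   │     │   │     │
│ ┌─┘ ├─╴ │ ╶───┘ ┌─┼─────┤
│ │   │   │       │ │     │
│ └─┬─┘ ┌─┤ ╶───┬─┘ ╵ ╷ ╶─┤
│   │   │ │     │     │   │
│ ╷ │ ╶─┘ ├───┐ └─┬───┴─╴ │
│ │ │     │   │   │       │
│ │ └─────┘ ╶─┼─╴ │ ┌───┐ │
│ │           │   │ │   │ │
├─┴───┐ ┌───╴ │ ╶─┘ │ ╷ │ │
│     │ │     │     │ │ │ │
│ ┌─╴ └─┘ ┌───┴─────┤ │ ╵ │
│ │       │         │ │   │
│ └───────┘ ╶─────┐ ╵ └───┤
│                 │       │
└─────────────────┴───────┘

Shortest path A → P at (8, 1): 23 steps
Shortest path A → Q at (1, 7): 84 steps

P is closer (23 steps vs 84 steps).

Path to P:

┌───┬─────┬─────────────┬─┐
│A  │     │             │ │
│ ╷ │ ╶─┐ │ ┌─╴ ┌─┬───┐ ╵ │
│↓│ │   │ │ │   │ │   │   │
│ └─┴─┐ │ └─┘ ┌─┘ │ ╷ └─┐ │
│↳ ↓  │ │     │   │ │   │ │
├─╴ ╷ │ └─┬───┘ ┌─┘ │ ╶─┘ │
│↓ ↲│ │   │     │   │     │
│ ┌─┘ ├─╴ │ ╶───┘ ┌─┼─────┤
│↓│   │   │       │ │     │
│ └─┬─┘ ┌─┤ ╶───┬─┘ ╵ ╷ ╶─┤
│↳ ↓│   │ │     │     │   │
│ ╷ │ ╶─┘ ├───┐ └─┬───┴─╴ │
│ │↓│     │   │   │       │
│ │ └─────┘ ╶─┼─╴ │ ┌───┐ │
│ │↳ → → → → ↓│   │ │   │ │
├─┴───┐ ┌───╴ │ ╶─┘ │ ╷ │ │
│  P ↰│ │↓ ← ↲│     │ │ │ │
│ ┌─╴ └─┘ ┌───┴─────┤ │ ╵ │
│ │  ↑ ← ↲│         │ │   │
│ └───────┘ ╶─────┐ ╵ └───┤
│                 │       │
└─────────────────┴───────┘

Path to Q:

┌───┬─────┬─────────────┬─┐
│A  │     │    ↓ ← ← ← ↰│ │
│ ╷ │ ╶─┐ │ ┌─╴ ┌─┬───┐ ╵ │
│↓│ │   │ │ │  Q│ │↱ ↓│↑ ↰│
│ └─┴─┐ │ └─┘ ┌─┘ │ ╷ └─┐ │
│↳ ↓  │ │     │   │↑│↓  │↑│
├─╴ ╷ │ └─┬───┘ ┌─┘ │ ╶─┘ │
│↓ ↲│ │   │     │↱ ↑│↳ → ↑│
│ ┌─┘ ├─╴ │ ╶───┘ ┌─┼─────┤
│↓│   │   │↱ → → ↑│ │     │
│ └─┬─┘ ┌─┤ ╶───┬─┘ ╵ ╷ ╶─┤
│↳ ↓│   │ │↑ ← ↰│     │   │
│ ╷ │ ╶─┘ ├───┐ └─┬───┴─╴ │
│ │↓│     │   │↑ ↰│↓ ← ← ↰│
│ │ └─────┘ ╶─┼─╴ │ ┌───┐ │
│ │↳ → → → → ↓│↱ ↑│↓│↱ ↓│↑│
├─┴───┐ ┌───╴ │ ╶─┘ │ ╷ │ │
│↓ ← ↰│ │↓ ← ↲│↑ ← ↲│↑│↓│↑│
│ ┌─╴ └─┘ ┌───┴─────┤ │ ╵ │
│↓│  ↑ ← ↲│↱ → → → ↓│↑│↳ ↑│
│ └───────┘ ╶─────┐ ╵ └───┤
│↳ → → → → ↑      │↳ ↑    │
└─────────────────┴───────┘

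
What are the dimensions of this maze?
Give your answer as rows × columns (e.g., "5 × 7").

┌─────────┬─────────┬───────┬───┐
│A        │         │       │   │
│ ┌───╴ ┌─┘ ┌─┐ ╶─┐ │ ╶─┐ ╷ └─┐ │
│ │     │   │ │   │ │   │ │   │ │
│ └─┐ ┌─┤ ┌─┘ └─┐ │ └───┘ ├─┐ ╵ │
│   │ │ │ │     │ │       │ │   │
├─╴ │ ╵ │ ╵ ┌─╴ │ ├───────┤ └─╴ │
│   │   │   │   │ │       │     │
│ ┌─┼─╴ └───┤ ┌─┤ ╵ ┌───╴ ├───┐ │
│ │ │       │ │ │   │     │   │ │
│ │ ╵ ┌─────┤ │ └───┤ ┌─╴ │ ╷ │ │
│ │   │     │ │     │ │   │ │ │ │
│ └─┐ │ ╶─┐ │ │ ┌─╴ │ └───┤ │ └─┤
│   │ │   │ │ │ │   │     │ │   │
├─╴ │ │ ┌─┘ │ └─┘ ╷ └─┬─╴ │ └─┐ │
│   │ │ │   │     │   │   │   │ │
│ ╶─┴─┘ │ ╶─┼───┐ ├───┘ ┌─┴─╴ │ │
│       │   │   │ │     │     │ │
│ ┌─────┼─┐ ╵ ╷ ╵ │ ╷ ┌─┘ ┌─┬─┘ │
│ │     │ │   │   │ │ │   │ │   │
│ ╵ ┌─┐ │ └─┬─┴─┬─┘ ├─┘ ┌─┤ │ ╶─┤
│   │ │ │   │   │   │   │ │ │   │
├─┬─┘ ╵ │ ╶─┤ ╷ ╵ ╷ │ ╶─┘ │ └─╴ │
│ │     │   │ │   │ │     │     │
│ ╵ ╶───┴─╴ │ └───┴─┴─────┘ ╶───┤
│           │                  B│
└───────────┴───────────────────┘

Counting the maze dimensions:
Rows (vertical): 13
Columns (horizontal): 16
Dimensions: 13 × 16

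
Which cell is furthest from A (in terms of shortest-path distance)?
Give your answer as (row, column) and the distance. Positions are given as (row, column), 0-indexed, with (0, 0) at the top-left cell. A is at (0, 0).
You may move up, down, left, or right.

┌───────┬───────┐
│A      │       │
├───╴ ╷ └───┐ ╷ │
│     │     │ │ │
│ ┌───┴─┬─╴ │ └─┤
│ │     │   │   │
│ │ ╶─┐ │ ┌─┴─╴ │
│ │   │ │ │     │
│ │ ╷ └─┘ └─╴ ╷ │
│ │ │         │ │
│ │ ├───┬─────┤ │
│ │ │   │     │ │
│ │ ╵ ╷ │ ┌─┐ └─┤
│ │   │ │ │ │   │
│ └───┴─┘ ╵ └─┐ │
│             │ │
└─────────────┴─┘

Computing BFS distances from A to all cells:
Furthest cell: (7, 7)
Distance: 22 steps

Path from A to the furthest cell:

┌───────┬───────┐
│A → ↓  │       │
├───╴ ╷ └───┐ ╷ │
│↓ ← ↲│     │ │ │
│ ┌───┴─┬─╴ │ └─┤
│↓│     │   │   │
│ │ ╶─┐ │ ┌─┴─╴ │
│↓│   │ │ │     │
│ │ ╷ └─┘ └─╴ ╷ │
│↓│ │         │ │
│ │ ├───┬─────┤ │
│↓│ │   │↱ → ↓│ │
│ │ ╵ ╷ │ ┌─┐ └─┤
│↓│   │ │↑│ │↳ ↓│
│ └───┴─┘ ╵ └─┐ │
│↳ → → → ↑    │B│
└─────────────┴─┘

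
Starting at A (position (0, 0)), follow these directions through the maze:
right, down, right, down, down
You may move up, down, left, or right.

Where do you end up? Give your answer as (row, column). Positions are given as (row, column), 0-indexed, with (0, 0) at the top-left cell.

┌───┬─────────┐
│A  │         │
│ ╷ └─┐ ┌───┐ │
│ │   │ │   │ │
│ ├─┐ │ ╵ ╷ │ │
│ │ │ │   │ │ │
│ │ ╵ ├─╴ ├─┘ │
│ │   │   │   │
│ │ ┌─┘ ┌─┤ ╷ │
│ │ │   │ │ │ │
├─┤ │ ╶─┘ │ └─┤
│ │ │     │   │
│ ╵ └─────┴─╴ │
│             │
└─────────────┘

Following directions step by step:
Start: (0, 0)
  right: (0, 0) → (0, 1)
  down: (0, 1) → (1, 1)
  right: (1, 1) → (1, 2)
  down: (1, 2) → (2, 2)
  down: (2, 2) → (3, 2)
Final position: (3, 2)

Path taken:

┌───┬─────────┐
│A ↓│         │
│ ╷ └─┐ ┌───┐ │
│ │↳ ↓│ │   │ │
│ ├─┐ │ ╵ ╷ │ │
│ │ │↓│   │ │ │
│ │ ╵ ├─╴ ├─┘ │
│ │  B│   │   │
│ │ ┌─┘ ┌─┤ ╷ │
│ │ │   │ │ │ │
├─┤ │ ╶─┘ │ └─┤
│ │ │     │   │
│ ╵ └─────┴─╴ │
│             │
└─────────────┘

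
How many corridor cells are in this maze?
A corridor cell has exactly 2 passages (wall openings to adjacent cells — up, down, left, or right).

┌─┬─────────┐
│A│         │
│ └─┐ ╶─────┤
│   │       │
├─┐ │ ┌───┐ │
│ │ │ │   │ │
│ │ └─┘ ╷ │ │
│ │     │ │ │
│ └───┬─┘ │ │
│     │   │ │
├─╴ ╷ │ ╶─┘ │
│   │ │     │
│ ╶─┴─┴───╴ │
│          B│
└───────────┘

Counting cells with exactly 2 passages:
Total corridor cells: 32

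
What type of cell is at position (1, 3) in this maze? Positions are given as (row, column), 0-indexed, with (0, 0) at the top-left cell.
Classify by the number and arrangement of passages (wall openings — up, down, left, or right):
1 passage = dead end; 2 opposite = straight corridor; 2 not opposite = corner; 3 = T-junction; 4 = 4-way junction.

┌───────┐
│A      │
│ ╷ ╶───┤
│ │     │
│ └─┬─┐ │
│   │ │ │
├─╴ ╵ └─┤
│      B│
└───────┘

Checking cell at (1, 3):
Number of passages: 2
Cell type: corner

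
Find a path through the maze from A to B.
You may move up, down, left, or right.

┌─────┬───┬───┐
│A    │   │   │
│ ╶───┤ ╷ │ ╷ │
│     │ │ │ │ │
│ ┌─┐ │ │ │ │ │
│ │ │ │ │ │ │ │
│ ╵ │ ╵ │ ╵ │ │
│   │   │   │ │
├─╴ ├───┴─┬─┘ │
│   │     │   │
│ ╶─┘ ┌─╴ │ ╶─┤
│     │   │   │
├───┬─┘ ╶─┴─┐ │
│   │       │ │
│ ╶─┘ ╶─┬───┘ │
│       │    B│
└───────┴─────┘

Finding the shortest path through the maze:
Path length: 27 steps
Directions: down → right → right → down → down → right → up → up → up → right → down → down → down → right → up → up → up → right → down → down → down → down → left → down → right → down → down

Solution:

┌─────┬───┬───┐
│A    │↱ ↓│↱ ↓│
│ ╶───┤ ╷ │ ╷ │
│↳ → ↓│↑│↓│↑│↓│
│ ┌─┐ │ │ │ │ │
│ │ │↓│↑│↓│↑│↓│
│ ╵ │ ╵ │ ╵ │ │
│   │↳ ↑│↳ ↑│↓│
├─╴ ├───┴─┬─┘ │
│   │     │↓ ↲│
│ ╶─┘ ┌─╴ │ ╶─┤
│     │   │↳ ↓│
├───┬─┘ ╶─┴─┐ │
│   │       │↓│
│ ╶─┘ ╶─┬───┘ │
│       │    B│
└───────┴─────┘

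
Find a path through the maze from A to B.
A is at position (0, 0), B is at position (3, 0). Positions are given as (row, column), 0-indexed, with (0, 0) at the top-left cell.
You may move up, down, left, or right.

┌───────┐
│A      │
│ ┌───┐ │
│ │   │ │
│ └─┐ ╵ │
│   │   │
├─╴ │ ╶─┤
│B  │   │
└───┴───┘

Finding the shortest path from (0, 0) to (3, 0):
Path length: 5 steps
Directions: down → down → right → down → left

Solution:

┌───────┐
│A      │
│ ┌───┐ │
│↓│   │ │
│ └─┐ ╵ │
│↳ ↓│   │
├─╴ │ ╶─┤
│B ↲│   │
└───┴───┘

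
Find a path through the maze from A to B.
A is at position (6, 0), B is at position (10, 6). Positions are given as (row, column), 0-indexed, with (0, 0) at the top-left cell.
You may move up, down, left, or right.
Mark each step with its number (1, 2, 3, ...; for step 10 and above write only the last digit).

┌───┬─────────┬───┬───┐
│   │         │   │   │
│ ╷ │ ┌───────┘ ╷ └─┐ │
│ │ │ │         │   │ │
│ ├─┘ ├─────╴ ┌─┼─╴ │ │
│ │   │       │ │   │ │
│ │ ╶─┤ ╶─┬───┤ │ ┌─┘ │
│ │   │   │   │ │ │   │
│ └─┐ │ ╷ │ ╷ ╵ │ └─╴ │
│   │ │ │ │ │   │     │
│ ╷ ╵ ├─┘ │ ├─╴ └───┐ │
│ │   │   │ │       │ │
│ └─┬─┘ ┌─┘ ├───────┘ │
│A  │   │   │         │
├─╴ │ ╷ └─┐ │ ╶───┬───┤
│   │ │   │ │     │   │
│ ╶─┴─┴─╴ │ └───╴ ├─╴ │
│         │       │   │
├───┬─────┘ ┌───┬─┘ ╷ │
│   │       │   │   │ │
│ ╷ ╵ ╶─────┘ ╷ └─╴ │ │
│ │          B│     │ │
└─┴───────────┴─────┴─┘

Finding the shortest path from (6, 0) to (10, 6):
Path length: 54 steps
Directions: right → down → left → down → right → right → right → right → up → left → up → up → right → up → up → left → up → right → right → right → up → right → up → right → down → right → down → left → down → down → right → right → down → down → left → left → left → left → down → right → right → down → left → left → left → down → left → left → left → down → right → right → right → right

Solution:

┌───┬─────────┬───┬───┐
│   │         │3 4│   │
│ ╷ │ ┌───────┘ ╷ └─┐ │
│ │ │ │      1 2│5 6│ │
│ ├─┘ ├─────╴ ┌─┼─╴ │ │
│ │   │7 8 9 0│ │8 7│ │
│ │ ╶─┤ ╶─┬───┤ │ ┌─┘ │
│ │   │6 5│   │ │9│   │
│ └─┐ │ ╷ │ ╷ ╵ │ └─╴ │
│   │ │ │4│ │   │0 1 2│
│ ╷ ╵ ├─┘ │ ├─╴ └───┐ │
│ │   │2 3│ │       │3│
│ └─┬─┘ ┌─┘ ├───────┘ │
│A 1│  1│   │8 7 6 5 4│
├─╴ │ ╷ └─┐ │ ╶───┬───┤
│3 2│ │0 9│ │9 0 1│   │
│ ╶─┴─┴─╴ │ └───╴ ├─╴ │
│4 5 6 7 8│5 4 3 2│   │
├───┬─────┘ ┌───┬─┘ ╷ │
│   │9 8 7 6│   │   │ │
│ ╷ ╵ ╶─────┘ ╷ └─╴ │ │
│ │  0 1 2 3 B│     │ │
└─┴───────────┴─────┴─┘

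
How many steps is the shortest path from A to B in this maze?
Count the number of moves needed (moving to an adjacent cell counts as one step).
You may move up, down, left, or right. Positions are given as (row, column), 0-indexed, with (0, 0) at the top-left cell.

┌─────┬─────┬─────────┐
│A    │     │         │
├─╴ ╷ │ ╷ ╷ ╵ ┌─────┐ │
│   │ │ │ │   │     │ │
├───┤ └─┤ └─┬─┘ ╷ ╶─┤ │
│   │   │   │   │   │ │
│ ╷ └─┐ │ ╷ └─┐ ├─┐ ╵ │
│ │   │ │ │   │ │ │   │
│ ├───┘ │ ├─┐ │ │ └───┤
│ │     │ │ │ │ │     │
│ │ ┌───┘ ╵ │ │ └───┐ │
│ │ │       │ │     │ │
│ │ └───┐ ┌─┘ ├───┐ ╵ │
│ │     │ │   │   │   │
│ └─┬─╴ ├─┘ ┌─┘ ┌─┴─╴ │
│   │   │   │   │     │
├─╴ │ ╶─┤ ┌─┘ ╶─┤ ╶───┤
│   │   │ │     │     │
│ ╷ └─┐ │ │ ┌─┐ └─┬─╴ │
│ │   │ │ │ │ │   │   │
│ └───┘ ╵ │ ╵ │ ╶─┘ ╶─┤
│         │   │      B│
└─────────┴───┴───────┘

Using BFS to find shortest path:
Start: (0, 0), End: (10, 10)
Path found:
(0,0) → (0,1) → (0,2) → (1,2) → (2,2) → (2,3) → (3,3) → (4,3) → (4,2) → (4,1) → (5,1) → (6,1) → (6,2) → (6,3) → (7,3) → (7,2) → (8,2) → (8,3) → (9,3) → (10,3) → (10,4) → (9,4) → (8,4) → (7,4) → (7,5) → (6,5) → (6,6) → (5,6) → (4,6) → (3,6) → (3,5) → (2,5) → (2,4) → (1,4) → (0,4) → (0,5) → (1,5) → (1,6) → (0,6) → (0,7) → (0,8) → (0,9) → (0,10) → (1,10) → (2,10) → (3,10) → (3,9) → (2,9) → (2,8) → (1,8) → (1,7) → (2,7) → (3,7) → (4,7) → (5,7) → (5,8) → (5,9) → (6,9) → (6,10) → (7,10) → (7,9) → (7,8) → (8,8) → (8,9) → (8,10) → (9,10) → (9,9) → (10,9) → (10,10)
Number of steps: 68

Solution:

┌─────┬─────┬─────────┐
│A → ↓│  ↱ ↓│↱ → → → ↓│
├─╴ ╷ │ ╷ ╷ ╵ ┌─────┐ │
│   │↓│ │↑│↳ ↑│↓ ↰  │↓│
├───┤ └─┤ └─┬─┘ ╷ ╶─┤ │
│   │↳ ↓│↑ ↰│  ↓│↑ ↰│↓│
│ ╷ └─┐ │ ╷ └─┐ ├─┐ ╵ │
│ │   │↓│ │↑ ↰│↓│ │↑ ↲│
│ ├───┘ │ ├─┐ │ │ └───┤
│ │↓ ← ↲│ │ │↑│↓│     │
│ │ ┌───┘ ╵ │ │ └───┐ │
│ │↓│       │↑│↳ → ↓│ │
│ │ └───┐ ┌─┘ ├───┐ ╵ │
│ │↳ → ↓│ │↱ ↑│   │↳ ↓│
│ └─┬─╴ ├─┘ ┌─┘ ┌─┴─╴ │
│   │↓ ↲│↱ ↑│   │↓ ← ↲│
├─╴ │ ╶─┤ ┌─┘ ╶─┤ ╶───┤
│   │↳ ↓│↑│     │↳ → ↓│
│ ╷ └─┐ │ │ ┌─┐ └─┬─╴ │
│ │   │↓│↑│ │ │   │↓ ↲│
│ └───┘ ╵ │ ╵ │ ╶─┘ ╶─┤
│      ↳ ↑│   │    ↳ B│
└─────────┴───┴───────┘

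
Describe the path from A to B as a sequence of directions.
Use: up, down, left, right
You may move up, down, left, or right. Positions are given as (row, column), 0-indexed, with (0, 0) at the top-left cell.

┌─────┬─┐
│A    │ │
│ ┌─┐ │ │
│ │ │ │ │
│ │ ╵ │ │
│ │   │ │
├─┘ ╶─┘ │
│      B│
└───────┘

Finding the path and converting it to directions:
Path through cells: (0,0) → (0,1) → (0,2) → (1,2) → (2,2) → (2,1) → (3,1) → (3,2) → (3,3)
Directions: right, right, down, down, left, down, right, right

Solution:

┌─────┬─┐
│A → ↓│ │
│ ┌─┐ │ │
│ │ │↓│ │
│ │ ╵ │ │
│ │↓ ↲│ │
├─┘ ╶─┘ │
│  ↳ → B│
└───────┘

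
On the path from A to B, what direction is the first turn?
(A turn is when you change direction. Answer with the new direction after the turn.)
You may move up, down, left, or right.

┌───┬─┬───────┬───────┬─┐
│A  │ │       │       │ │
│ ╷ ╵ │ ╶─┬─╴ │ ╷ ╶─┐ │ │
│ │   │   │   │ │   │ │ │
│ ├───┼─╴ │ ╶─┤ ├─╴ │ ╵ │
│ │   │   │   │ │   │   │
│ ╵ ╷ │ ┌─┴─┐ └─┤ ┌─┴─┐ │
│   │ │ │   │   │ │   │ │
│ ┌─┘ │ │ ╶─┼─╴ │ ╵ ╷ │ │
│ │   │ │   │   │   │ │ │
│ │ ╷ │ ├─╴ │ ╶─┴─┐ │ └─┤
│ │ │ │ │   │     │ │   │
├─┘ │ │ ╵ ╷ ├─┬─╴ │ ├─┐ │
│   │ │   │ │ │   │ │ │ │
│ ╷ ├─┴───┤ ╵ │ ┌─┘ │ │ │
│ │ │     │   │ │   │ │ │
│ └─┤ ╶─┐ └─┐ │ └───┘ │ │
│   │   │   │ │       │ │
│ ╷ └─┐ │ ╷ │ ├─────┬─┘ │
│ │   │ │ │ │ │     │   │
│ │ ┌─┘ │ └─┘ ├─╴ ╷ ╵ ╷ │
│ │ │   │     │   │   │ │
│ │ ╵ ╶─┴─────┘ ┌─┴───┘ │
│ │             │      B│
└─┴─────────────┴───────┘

Directions: down, down, down, right, up, right, down, down, left, down, down, left, down, down, right, down, down, down, right, right, right, right, right, right, up, right, up, right, down, right, up, right, down, down
First turn direction: right

Solution:

┌───┬─┬───────┬───────┬─┐
│A  │ │       │       │ │
│ ╷ ╵ │ ╶─┬─╴ │ ╷ ╶─┐ │ │
│↓│   │   │   │ │   │ │ │
│ ├───┼─╴ │ ╶─┤ ├─╴ │ ╵ │
│↓│↱ ↓│   │   │ │   │   │
│ ╵ ╷ │ ┌─┴─┐ └─┤ ┌─┴─┐ │
│↳ ↑│↓│ │   │   │ │   │ │
│ ┌─┘ │ │ ╶─┼─╴ │ ╵ ╷ │ │
│ │↓ ↲│ │   │   │   │ │ │
│ │ ╷ │ ├─╴ │ ╶─┴─┐ │ └─┤
│ │↓│ │ │   │     │ │   │
├─┘ │ │ ╵ ╷ ├─┬─╴ │ ├─┐ │
│↓ ↲│ │   │ │ │   │ │ │ │
│ ╷ ├─┴───┤ ╵ │ ┌─┘ │ │ │
│↓│ │     │   │ │   │ │ │
│ └─┤ ╶─┐ └─┐ │ └───┘ │ │
│↳ ↓│   │   │ │       │ │
│ ╷ └─┐ │ ╷ │ ├─────┬─┘ │
│ │↓  │ │ │ │ │  ↱ ↓│↱ ↓│
│ │ ┌─┘ │ └─┘ ├─╴ ╷ ╵ ╷ │
│ │↓│   │     │↱ ↑│↳ ↑│↓│
│ │ ╵ ╶─┴─────┘ ┌─┴───┘ │
│ │↳ → → → → → ↑│      B│
└─┴─────────────┴───────┘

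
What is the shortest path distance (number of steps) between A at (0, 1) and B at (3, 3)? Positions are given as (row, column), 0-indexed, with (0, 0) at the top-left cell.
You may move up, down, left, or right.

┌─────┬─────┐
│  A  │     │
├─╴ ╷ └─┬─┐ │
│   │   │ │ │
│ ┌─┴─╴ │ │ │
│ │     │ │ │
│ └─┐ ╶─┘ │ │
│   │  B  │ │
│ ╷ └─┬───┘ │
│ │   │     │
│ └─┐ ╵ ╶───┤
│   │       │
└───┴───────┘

Finding path from (0, 1) to (3, 3):
Path: (0,1) → (0,2) → (1,2) → (1,3) → (2,3) → (2,2) → (3,2) → (3,3)
Distance: 7 steps

Solution:

┌─────┬─────┐
│  A ↓│     │
├─╴ ╷ └─┬─┐ │
│   │↳ ↓│ │ │
│ ┌─┴─╴ │ │ │
│ │  ↓ ↲│ │ │
│ └─┐ ╶─┘ │ │
│   │↳ B  │ │
│ ╷ └─┬───┘ │
│ │   │     │
│ └─┐ ╵ ╶───┤
│   │       │
└───┴───────┘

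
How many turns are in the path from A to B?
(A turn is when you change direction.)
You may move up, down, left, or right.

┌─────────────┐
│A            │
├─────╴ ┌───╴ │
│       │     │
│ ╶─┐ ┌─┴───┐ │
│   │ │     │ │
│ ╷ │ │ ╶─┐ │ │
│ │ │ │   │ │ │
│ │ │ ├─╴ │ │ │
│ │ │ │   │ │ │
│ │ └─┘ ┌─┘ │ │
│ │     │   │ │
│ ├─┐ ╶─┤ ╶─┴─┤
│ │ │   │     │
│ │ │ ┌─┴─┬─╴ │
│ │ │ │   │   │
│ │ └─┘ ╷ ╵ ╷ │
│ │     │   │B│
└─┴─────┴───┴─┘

Directions: right, right, right, down, left, left, left, down, right, down, down, down, right, right, up, right, up, left, up, right, right, down, down, down, left, down, right, right, down, down
Number of turns: 17

Solution:

┌─────────────┐
│A → → ↓      │
├─────╴ ┌───╴ │
│↓ ← ← ↲│     │
│ ╶─┐ ┌─┴───┐ │
│↳ ↓│ │↱ → ↓│ │
│ ╷ │ │ ╶─┐ │ │
│ │↓│ │↑ ↰│↓│ │
│ │ │ ├─╴ │ │ │
│ │↓│ │↱ ↑│↓│ │
│ │ └─┘ ┌─┘ │ │
│ │↳ → ↑│↓ ↲│ │
│ ├─┐ ╶─┤ ╶─┴─┤
│ │ │   │↳ → ↓│
│ │ │ ┌─┴─┬─╴ │
│ │ │ │   │  ↓│
│ │ └─┘ ╷ ╵ ╷ │
│ │     │   │B│
└─┴─────┴───┴─┘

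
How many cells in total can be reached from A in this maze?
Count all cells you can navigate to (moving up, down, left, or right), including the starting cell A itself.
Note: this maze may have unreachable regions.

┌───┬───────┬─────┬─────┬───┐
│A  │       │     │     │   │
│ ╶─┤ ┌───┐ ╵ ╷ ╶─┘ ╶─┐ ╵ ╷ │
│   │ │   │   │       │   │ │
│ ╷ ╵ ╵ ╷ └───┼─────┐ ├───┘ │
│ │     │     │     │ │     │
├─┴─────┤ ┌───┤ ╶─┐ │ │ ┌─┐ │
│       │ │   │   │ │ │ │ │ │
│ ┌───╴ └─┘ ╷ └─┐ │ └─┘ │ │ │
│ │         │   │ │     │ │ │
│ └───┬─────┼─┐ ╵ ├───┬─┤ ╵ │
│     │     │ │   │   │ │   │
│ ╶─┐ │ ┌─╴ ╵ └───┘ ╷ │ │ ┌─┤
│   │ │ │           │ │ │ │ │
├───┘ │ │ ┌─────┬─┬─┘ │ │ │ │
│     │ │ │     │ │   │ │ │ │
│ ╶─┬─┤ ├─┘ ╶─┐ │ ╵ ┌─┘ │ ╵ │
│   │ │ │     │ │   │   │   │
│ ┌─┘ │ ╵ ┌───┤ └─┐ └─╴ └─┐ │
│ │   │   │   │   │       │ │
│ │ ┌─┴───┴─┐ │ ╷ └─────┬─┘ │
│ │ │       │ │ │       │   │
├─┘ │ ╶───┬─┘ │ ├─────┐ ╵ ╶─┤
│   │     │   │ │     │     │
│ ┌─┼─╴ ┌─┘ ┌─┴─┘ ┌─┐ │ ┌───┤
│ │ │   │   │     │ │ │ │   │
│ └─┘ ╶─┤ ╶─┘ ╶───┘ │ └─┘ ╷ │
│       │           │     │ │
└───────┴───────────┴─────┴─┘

Using BFS/flood-fill to find all reachable cells from A:
Maze size: 14 × 14 = 196 total cells
48 cell(s) are walled off and cannot be reached from A.
Reachable cells: 148

Reachable region (· marks reachable cells):

┌───┬───────┬─────┬─────┬───┐
│A ·│· · · ·│· · ·│· · ·│· ·│
│ ╶─┤ ┌───┐ ╵ ╷ ╶─┘ ╶─┐ ╵ ╷ │
│· ·│·│· ·│· ·│· · · ·│· ·│·│
│ ╷ ╵ ╵ ╷ └───┼─────┐ ├───┘ │
│·│· · ·│· · ·│· · ·│·│· · ·│
├─┴─────┤ ┌───┤ ╶─┐ │ │ ┌─┐ │
│· · · ·│·│· ·│· ·│·│·│·│·│·│
│ ┌───╴ └─┘ ╷ └─┐ │ └─┘ │ │ │
│·│· · · · ·│· ·│·│· · ·│·│·│
│ └───┬─────┼─┐ ╵ ├───┬─┤ ╵ │
│· · ·│· · ·│·│· ·│· ·│·│· ·│
│ ╶─┐ │ ┌─╴ ╵ └───┘ ╷ │ │ ┌─┤
│· ·│·│·│· · · · · ·│·│·│·│·│
├───┘ │ │ ┌─────┬─┬─┘ │ │ │ │
│· · ·│·│·│· · ·│·│· ·│·│·│·│
│ ╶─┬─┤ ├─┘ ╶─┐ │ ╵ ┌─┘ │ ╵ │
│· ·│ │·│· · ·│·│· ·│· ·│· ·│
│ ┌─┘ │ ╵ ┌───┤ └─┐ └─╴ └─┐ │
│·│   │· ·│   │· ·│· · · ·│·│
│ │ ┌─┴───┴─┐ │ ╷ └─────┬─┘ │
│·│ │       │ │·│· · · ·│· ·│
├─┘ │ ╶───┬─┘ │ ├─────┐ ╵ ╶─┤
│   │     │   │·│     │· · ·│
│ ┌─┼─╴ ┌─┘ ┌─┴─┘ ┌─┐ │ ┌───┤
│ │ │   │   │     │ │ │·│   │
│ └─┘ ╶─┤ ╶─┘ ╶───┘ │ └─┘ ╷ │
│       │           │     │ │
└───────┴───────────┴─────┴─┘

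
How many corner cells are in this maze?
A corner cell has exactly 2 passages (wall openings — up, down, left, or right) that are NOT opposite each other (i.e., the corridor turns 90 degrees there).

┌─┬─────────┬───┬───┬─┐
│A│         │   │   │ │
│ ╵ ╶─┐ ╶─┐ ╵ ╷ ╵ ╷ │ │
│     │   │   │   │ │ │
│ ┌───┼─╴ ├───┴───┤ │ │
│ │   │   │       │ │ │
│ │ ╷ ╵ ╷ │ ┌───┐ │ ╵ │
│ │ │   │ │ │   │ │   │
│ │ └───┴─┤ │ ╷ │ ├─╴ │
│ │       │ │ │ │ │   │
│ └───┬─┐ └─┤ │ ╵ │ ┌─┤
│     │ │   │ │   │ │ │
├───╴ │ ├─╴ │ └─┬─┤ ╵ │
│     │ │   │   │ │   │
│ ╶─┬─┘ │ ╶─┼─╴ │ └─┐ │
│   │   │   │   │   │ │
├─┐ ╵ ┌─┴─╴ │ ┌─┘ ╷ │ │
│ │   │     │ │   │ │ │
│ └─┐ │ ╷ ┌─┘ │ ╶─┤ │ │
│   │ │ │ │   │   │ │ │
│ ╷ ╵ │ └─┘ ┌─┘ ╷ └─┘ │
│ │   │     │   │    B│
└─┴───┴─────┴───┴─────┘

Counting corner cells (2 non-opposite passages):
Total corners: 64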